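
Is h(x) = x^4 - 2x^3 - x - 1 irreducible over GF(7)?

Yes

Check for roots in GF(7): h(0) = 6; h(1) = 4; h(2) = 4; h(3) = 2; h(4) = 4; h(5) = 5; h(6) = 3.
No roots, so no linear factors.
Degree-2 irreducible divisors: test the 21 monic irreducibles of degree 2 over GF(7).
None of them divide h (all give nonzero remainder).
No irreducible factor of degree ≤ 2 exists, so h is irreducible over GF(7).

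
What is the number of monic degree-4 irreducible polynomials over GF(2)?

Gauss's count: N_{2}(4) = (1/4) Σ_{d|4} μ(4/d)·2^d.
Divisors of 4: 1, 2, 4; μ(4/d) for each: 0, -1, 1.
Σ = − 2^2 + 2^4 = 12.
N = 12/4 = 3.

3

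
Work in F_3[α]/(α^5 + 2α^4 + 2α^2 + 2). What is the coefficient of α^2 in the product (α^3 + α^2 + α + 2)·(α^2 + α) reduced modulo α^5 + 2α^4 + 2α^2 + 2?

Multiply in F_3[α]: (α^3 + α^2 + α + 2)·(α^2 + α) = α^5 + 2α^4 + 2α^3 + 2α.
Reduce using α^5 ≡ α^4 + α^2 + 1 (mod α^5 + 2α^4 + 2α^2 + 2).
Reduced: 2α^3 + α^2 + 2α + 1.

1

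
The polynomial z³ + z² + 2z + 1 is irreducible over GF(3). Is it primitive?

Yes

Write f(z) = z³ + z² + 2z + 1.
|GF(3^3)^×| = 3^3 − 1 = 26. Prime factorization: 26 = 2·13.
f is primitive ⇔ z has order 26 in GF(3)[z]/(f), i.e. z^(26/q) ≠ 1 for each prime q | 26.
z^(13) mod f = 2.
z^(2) mod f = z².
None equal 1, so z has full order 26; f is primitive.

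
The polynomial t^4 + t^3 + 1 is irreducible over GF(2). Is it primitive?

Yes

Write f(t) = t^4 + t^3 + 1.
|GF(2^4)^×| = 2^4 − 1 = 15. Prime factorization: 15 = 3·5.
f is primitive ⇔ t has order 15 in GF(2)[t]/(f), i.e. t^(15/q) ≠ 1 for each prime q | 15.
t^(5) mod f = t^3 + t + 1.
t^(3) mod f = t^3.
None equal 1, so t has full order 15; f is primitive.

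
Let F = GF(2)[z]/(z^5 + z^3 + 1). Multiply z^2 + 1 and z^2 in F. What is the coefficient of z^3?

Multiply in GF(2)[z]: (z^2 + 1)·(z^2) = z^4 + z^2.
Reduced: z^4 + z^2.

0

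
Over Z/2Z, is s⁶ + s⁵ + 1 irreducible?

Write g(s) = s⁶ + s⁵ + 1.
Check for roots in Z/2Z: g(0) = 1; g(1) = 1.
No roots, so no linear factors.
Monic irreducibles of degree 2 over GF(2): s² + s + 1.
None of them divide g (all give nonzero remainder).
Monic irreducibles of degree 3 over GF(2): s³ + s + 1, s³ + s² + 1.
None of them divide g (all give nonzero remainder).
No irreducible factor of degree ≤ 3 exists, so g is irreducible over GF(2).

Yes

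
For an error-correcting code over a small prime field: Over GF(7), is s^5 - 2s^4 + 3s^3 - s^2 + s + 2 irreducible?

Yes

Write f(s) = s^5 - 2s^4 + 3s^3 - s^2 + s + 2.
Check for roots in GF(7): f(0) = 2; f(1) = 4; f(2) = 3; f(3) = 4; f(4) = 1; f(5) = 6; f(6) = 1.
No roots, so no linear factors.
Degree-2 irreducible divisors: test the 21 monic irreducibles of degree 2 over GF(7).
None of them divide f (all give nonzero remainder).
No irreducible factor of degree ≤ 2 exists, so f is irreducible over GF(7).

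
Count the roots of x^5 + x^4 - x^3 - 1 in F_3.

Write g(x) = x^5 + x^4 - x^3 - 1.
Evaluate at each of the 3 elements of F_3:
g(0) = 2; g(1) = 0 → root; g(2) = 0 → root.
Roots: {1, 2}.

2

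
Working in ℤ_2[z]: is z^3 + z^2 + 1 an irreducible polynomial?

Yes

Write g(z) = z^3 + z^2 + 1.
Check for roots in ℤ_2: g(0) = 1; g(1) = 1.
No roots. A degree-3 polynomial over a field with no linear factor is irreducible.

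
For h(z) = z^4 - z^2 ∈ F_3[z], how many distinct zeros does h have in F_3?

3

Evaluate at each of the 3 elements of F_3:
h(0) = 0 → root; h(1) = 0 → root; h(2) = 0 → root.
Roots: {0, 1, 2}.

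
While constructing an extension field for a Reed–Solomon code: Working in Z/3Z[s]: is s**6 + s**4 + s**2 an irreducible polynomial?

No

Write m(s) = s**6 + s**4 + s**2.
Check for roots in Z/3Z: m(0) = 0 → root; m(1) = 0 → root; m(2) = 0 → root.
m(0) = 0, so (s) divides m(s); m is reducible.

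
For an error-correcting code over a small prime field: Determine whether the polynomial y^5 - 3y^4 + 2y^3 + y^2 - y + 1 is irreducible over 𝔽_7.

Write m(y) = y^5 - 3y^4 + 2y^3 + y^2 - y + 1.
Check for roots in 𝔽_7: m(0) = 1; m(1) = 1; m(2) = 3; m(3) = 5; m(4) = 5; m(5) = 2; m(6) = 4.
No roots, so no linear factors.
Degree-2 irreducible divisors: test the 21 monic irreducibles of degree 2 over GF(7).
None of them divide m (all give nonzero remainder).
No irreducible factor of degree ≤ 2 exists, so m is irreducible over GF(7).

Yes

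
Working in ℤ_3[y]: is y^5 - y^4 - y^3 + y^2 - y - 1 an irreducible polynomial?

Write h(y) = y^5 - y^4 - y^3 + y^2 - y - 1.
Check for roots in ℤ_3: h(0) = 2; h(1) = 1; h(2) = 0 → root.
h(2) = 0, so (y − 2) divides h(y); h is reducible.

No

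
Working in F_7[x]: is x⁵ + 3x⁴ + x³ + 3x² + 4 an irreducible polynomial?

Write f(x) = x⁵ + 3x⁴ + x³ + 3x² + 4.
Check for roots in F_7: f(0) = 4; f(1) = 5; f(2) = 6; f(3) = 5; f(4) = 4; f(5) = 3; f(6) = 1.
No roots, so no linear factors.
Degree-2 irreducible divisors: test the 21 monic irreducibles of degree 2 over GF(7).
None of them divide f (all give nonzero remainder).
No irreducible factor of degree ≤ 2 exists, so f is irreducible over GF(7).

Yes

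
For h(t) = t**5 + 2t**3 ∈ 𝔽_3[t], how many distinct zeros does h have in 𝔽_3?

Evaluate at each of the 3 elements of 𝔽_3:
h(0) = 0 → root; h(1) = 0 → root; h(2) = 0 → root.
Roots: {0, 1, 2}.

3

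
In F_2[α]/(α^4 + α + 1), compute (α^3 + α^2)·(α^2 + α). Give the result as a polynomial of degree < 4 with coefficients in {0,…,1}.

α^3 + α^2 + α

Multiply in F_2[α]: (α^3 + α^2)·(α^2 + α) = α^5 + α^3.
Reduce using α^4 ≡ α + 1 (mod α^4 + α + 1).
Reduced: α^3 + α^2 + α.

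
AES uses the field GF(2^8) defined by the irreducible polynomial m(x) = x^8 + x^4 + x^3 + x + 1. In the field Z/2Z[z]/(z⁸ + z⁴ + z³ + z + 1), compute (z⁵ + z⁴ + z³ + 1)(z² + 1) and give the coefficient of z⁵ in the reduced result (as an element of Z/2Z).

0

Multiply in Z/2Z[z]: (z⁵ + z⁴ + z³ + 1)·(z² + 1) = z⁷ + z⁶ + z⁴ + z³ + z² + 1.
Reduced: z⁷ + z⁶ + z⁴ + z³ + z² + 1.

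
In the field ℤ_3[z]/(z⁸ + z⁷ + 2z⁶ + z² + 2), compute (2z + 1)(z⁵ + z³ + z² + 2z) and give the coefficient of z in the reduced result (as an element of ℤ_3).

Multiply in ℤ_3[z]: (2z + 1)·(z⁵ + z³ + z² + 2z) = 2z⁶ + z⁵ + 2z⁴ + 2z² + 2z.
Reduced: 2z⁶ + z⁵ + 2z⁴ + 2z² + 2z.

2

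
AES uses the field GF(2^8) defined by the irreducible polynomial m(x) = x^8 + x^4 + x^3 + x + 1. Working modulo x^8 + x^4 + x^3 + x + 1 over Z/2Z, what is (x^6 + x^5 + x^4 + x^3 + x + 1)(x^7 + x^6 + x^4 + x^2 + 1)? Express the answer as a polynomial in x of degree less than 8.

x^6 + x^4 + x^3 + x^2 + 1

Multiply in Z/2Z[x]: (x^6 + x^5 + x^4 + x^3 + x + 1)·(x^7 + x^6 + x^4 + x^2 + 1) = x^13 + x^10 + x^8 + x^6 + x^5 + x^2 + x + 1.
Reduce using x^8 ≡ x^4 + x^3 + x + 1 (mod x^8 + x^4 + x^3 + x + 1).
Reduced: x^6 + x^4 + x^3 + x^2 + 1.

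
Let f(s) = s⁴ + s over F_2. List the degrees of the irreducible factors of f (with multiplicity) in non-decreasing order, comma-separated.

1, 1, 2

Roots in F_2: f(0) = 0 → root; f(1) = 0 → root.
Linear factors from roots: (s), (s + 1).
Complete factorization: f(s) = (s)·(s + 1)·(s² + s + 1).
Factor degrees with multiplicity: 1 + 1 + 2 = 4.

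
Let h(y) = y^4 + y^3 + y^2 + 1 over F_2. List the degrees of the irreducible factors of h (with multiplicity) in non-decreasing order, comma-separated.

1, 3

Roots in F_2: h(0) = 1; h(1) = 0 → root.
Linear factors from roots: (y + 1).
Complete factorization: h(y) = (y + 1)·(y^3 + y + 1).
Factor degrees with multiplicity: 1 + 3 = 4.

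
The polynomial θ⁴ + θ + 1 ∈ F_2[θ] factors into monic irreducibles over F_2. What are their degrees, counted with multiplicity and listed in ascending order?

Write f(θ) = θ⁴ + θ + 1.
Roots in F_2: f(0) = 1; f(1) = 1.
Complete factorization: f(θ) = (θ⁴ + θ + 1).
Factor degrees with multiplicity: 4 = 4.

4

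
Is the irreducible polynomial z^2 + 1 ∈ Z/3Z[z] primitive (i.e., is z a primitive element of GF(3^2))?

No

Write f(z) = z^2 + 1.
|GF(3^2)^×| = 3^2 − 1 = 8. Prime factorization: 8 = 2^3.
f is primitive ⇔ z has order 8 in GF(3)[z]/(f), i.e. z^(8/q) ≠ 1 for each prime q | 8.
z^(4) mod f = 1
Since z^(4) = 1, the order of z divides 4 < 8; not primitive.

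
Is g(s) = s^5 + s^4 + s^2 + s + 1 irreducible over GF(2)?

Check for roots in GF(2): g(0) = 1; g(1) = 1.
No roots, so no linear factors.
Monic irreducibles of degree 2 over GF(2): s^2 + s + 1.
None of them divide g (all give nonzero remainder).
No irreducible factor of degree ≤ 2 exists, so g is irreducible over GF(2).

Yes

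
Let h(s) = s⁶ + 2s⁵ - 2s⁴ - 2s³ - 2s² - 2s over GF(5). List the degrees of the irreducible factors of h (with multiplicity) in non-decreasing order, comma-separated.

1, 1, 1, 3

Roots in GF(5): h(0) = 0 → root; h(1) = 0 → root; h(2) = 3; h(3) = 0 → root; h(4) = 4.
Linear factors from roots: (s), (s - 1), (s + 2).
Complete factorization: h(s) = (s)·(s + 2)·(s - 1)·(s³ + s² - s + 1).
Factor degrees with multiplicity: 1 + 1 + 1 + 3 = 6.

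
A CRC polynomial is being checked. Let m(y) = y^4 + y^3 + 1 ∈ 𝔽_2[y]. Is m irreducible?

Check for roots in 𝔽_2: m(0) = 1; m(1) = 1.
No roots, so no linear factors.
Monic irreducibles of degree 2 over GF(2): y^2 + y + 1.
None of them divide m (all give nonzero remainder).
No irreducible factor of degree ≤ 2 exists, so m is irreducible over GF(2).

Yes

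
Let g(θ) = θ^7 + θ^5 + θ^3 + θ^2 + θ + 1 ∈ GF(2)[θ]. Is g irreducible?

No

Check for roots in GF(2): g(0) = 1; g(1) = 0 → root.
g(1) = 0, so (θ − 1) divides g(θ); g is reducible.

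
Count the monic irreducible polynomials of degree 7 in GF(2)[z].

18

x^(2^7) − x is the product of all monic irreducibles of degree dividing 7; Möbius inversion gives N = (1/7) Σ μ(7/d)·2^d.
Divisors of 7: 1, 7; μ(7/d) for each: -1, 1.
Σ = − 2^1 + 2^7 = 126.
N = 126/7 = 18.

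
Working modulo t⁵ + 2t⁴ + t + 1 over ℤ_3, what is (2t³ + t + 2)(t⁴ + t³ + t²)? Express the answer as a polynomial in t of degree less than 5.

Multiply in ℤ_3[t]: (2t³ + t + 2)·(t⁴ + t³ + t²) = 2t⁷ + 2t⁶ + 2t².
Reduce using t⁵ ≡ t⁴ + 2t + 2 (mod t⁵ + 2t⁴ + t + 1).
Reduced: t⁴ + t³ + 2t² + t + 2.

t^4 + t^3 + 2t^2 + t + 2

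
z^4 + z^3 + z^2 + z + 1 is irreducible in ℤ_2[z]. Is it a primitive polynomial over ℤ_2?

Write f(z) = z^4 + z^3 + z^2 + z + 1.
|GF(2^4)^×| = 2^4 − 1 = 15. Prime factorization: 15 = 3·5.
f is primitive ⇔ z has order 15 in GF(2)[z]/(f), i.e. z^(15/q) ≠ 1 for each prime q | 15.
z^(5) mod f = 1
z^(3) mod f = z^3.
Since z^(5) = 1, the order of z divides 5 < 15; not primitive.

No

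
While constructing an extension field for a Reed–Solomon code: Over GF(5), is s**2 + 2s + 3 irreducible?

Write f(s) = s**2 + 2s + 3.
Check for roots in GF(5): f(0) = 3; f(1) = 1; f(2) = 1; f(3) = 3; f(4) = 2.
No roots. A degree-2 polynomial over a field with no linear factor is irreducible.

Yes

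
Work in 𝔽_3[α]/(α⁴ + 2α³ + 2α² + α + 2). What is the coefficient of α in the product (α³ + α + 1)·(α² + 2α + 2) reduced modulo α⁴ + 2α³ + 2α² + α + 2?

Multiply in 𝔽_3[α]: (α³ + α + 1)·(α² + 2α + 2) = α⁵ + 2α⁴ + α + 2.
Reduce using α⁴ ≡ α³ + α² + 2α + 1 (mod α⁴ + 2α³ + 2α² + α + 2).
Reduced: α³ + 2α² + 2α + 2.

2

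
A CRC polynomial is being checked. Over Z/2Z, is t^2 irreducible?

No

Write f(t) = t^2.
Check for roots in Z/2Z: f(0) = 0 → root; f(1) = 1.
f(0) = 0, so (t) divides f(t); f is reducible.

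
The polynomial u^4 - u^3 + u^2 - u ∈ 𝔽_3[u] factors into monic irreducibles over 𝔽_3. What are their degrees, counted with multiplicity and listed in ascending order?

1, 1, 2

Write g(u) = u^4 - u^3 + u^2 - u.
Roots in 𝔽_3: g(0) = 0 → root; g(1) = 0 → root; g(2) = 1.
Linear factors from roots: (u), (u - 1).
Complete factorization: g(u) = (u)·(u - 1)·(u^2 + 1).
Factor degrees with multiplicity: 1 + 1 + 2 = 4.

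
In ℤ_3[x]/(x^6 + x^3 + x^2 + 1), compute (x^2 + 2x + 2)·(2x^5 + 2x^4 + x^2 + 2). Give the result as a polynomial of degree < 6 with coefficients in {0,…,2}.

2x^5 + x^2 + 2x + 1

Multiply in ℤ_3[x]: (x^2 + 2x + 2)·(2x^5 + 2x^4 + x^2 + 2) = 2x^7 + 2x^5 + 2x^4 + 2x^3 + x^2 + x + 1.
Reduce using x^6 ≡ 2x^3 + 2x^2 + 2 (mod x^6 + x^3 + x^2 + 1).
Reduced: 2x^5 + x^2 + 2x + 1.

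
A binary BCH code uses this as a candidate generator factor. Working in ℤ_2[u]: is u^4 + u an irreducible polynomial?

Write m(u) = u^4 + u.
Check for roots in ℤ_2: m(0) = 0 → root; m(1) = 0 → root.
m(0) = 0, so (u) divides m(u); m is reducible.

No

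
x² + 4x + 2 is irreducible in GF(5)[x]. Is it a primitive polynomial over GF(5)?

Yes

Write f(x) = x² + 4x + 2.
|GF(5^2)^×| = 5^2 − 1 = 24. Prime factorization: 24 = 2^3·3.
f is primitive ⇔ x has order 24 in GF(5)[x]/(f), i.e. x^(24/q) ≠ 1 for each prime q | 24.
x^(12) mod f = 4.
x^(8) mod f = 2x + 1.
None equal 1, so x has full order 24; f is primitive.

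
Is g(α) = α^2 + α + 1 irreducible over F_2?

Check for roots in F_2: g(0) = 1; g(1) = 1.
No roots. A degree-2 polynomial over a field with no linear factor is irreducible.

Yes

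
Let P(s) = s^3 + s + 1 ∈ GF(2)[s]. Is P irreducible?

Check for roots in GF(2): P(0) = 1; P(1) = 1.
No roots. A degree-3 polynomial over a field with no linear factor is irreducible.

Yes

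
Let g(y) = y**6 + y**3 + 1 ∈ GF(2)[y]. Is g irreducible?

Yes

Check for roots in GF(2): g(0) = 1; g(1) = 1.
No roots, so no linear factors.
Monic irreducibles of degree 2 over GF(2): y**2 + y + 1.
None of them divide g (all give nonzero remainder).
Monic irreducibles of degree 3 over GF(2): y**3 + y + 1, y**3 + y**2 + 1.
None of them divide g (all give nonzero remainder).
No irreducible factor of degree ≤ 3 exists, so g is irreducible over GF(2).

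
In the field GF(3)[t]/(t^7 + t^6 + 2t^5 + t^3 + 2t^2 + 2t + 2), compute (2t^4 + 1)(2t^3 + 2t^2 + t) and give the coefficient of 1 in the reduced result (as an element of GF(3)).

1

Multiply in GF(3)[t]: (2t^4 + 1)·(2t^3 + 2t^2 + t) = t^7 + t^6 + 2t^5 + 2t^3 + 2t^2 + t.
Reduce using t^7 ≡ 2t^6 + t^5 + 2t^3 + t^2 + t + 1 (mod t^7 + t^6 + 2t^5 + t^3 + 2t^2 + 2t + 2).
Reduced: t^3 + 2t + 1.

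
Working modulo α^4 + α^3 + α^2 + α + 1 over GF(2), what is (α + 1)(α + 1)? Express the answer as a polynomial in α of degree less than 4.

α^2 + 1

Multiply in GF(2)[α]: (α + 1)·(α + 1) = α^2 + 1.
Reduced: α^2 + 1.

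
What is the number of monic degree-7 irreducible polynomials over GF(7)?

Gauss's count: N_{7}(7) = (1/7) Σ_{d|7} μ(7/d)·7^d.
Divisors of 7: 1, 7; μ(7/d) for each: -1, 1.
Σ = − 7^1 + 7^7 = 823536.
N = 823536/7 = 117648.

117648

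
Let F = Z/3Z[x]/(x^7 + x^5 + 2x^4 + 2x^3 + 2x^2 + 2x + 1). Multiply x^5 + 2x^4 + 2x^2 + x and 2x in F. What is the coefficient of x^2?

2

Multiply in Z/3Z[x]: (x^5 + 2x^4 + 2x^2 + x)·(2x) = 2x^6 + x^5 + x^3 + 2x^2.
Reduced: 2x^6 + x^5 + x^3 + 2x^2.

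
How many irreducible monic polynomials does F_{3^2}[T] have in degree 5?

By the necklace-counting formula, N_9(5) = (1/5) Σ_{d|5} μ(5/d)·9^d.
Divisors of 5: 1, 5; μ(5/d) for each: -1, 1.
Σ = − 9^1 + 9^5 = 59040.
N = 59040/5 = 11808.

11808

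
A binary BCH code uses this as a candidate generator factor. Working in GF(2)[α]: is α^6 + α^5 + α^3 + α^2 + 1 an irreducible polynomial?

Write P(α) = α^6 + α^5 + α^3 + α^2 + 1.
Check for roots in GF(2): P(0) = 1; P(1) = 1.
No roots, so no linear factors.
Monic irreducibles of degree 2 over GF(2): α^2 + α + 1.
None of them divide P (all give nonzero remainder).
Monic irreducibles of degree 3 over GF(2): α^3 + α + 1, α^3 + α^2 + 1.
None of them divide P (all give nonzero remainder).
No irreducible factor of degree ≤ 3 exists, so P is irreducible over GF(2).

Yes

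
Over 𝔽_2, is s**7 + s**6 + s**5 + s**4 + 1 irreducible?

Yes

Write f(s) = s**7 + s**6 + s**5 + s**4 + 1.
Check for roots in 𝔽_2: f(0) = 1; f(1) = 1.
No roots, so no linear factors.
Monic irreducibles of degree 2 over GF(2): s**2 + s + 1.
None of them divide f (all give nonzero remainder).
Monic irreducibles of degree 3 over GF(2): s**3 + s + 1, s**3 + s**2 + 1.
None of them divide f (all give nonzero remainder).
No irreducible factor of degree ≤ 3 exists, so f is irreducible over GF(2).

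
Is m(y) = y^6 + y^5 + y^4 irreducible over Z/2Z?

No

Check for roots in Z/2Z: m(0) = 0 → root; m(1) = 1.
m(0) = 0, so (y) divides m(y); m is reducible.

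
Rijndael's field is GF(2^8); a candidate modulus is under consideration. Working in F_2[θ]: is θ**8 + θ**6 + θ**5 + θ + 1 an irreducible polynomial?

Write g(θ) = θ**8 + θ**6 + θ**5 + θ + 1.
Check for roots in F_2: g(0) = 1; g(1) = 1.
No roots, so no linear factors.
Monic irreducibles of degree 2 over GF(2): θ**2 + θ + 1.
None of them divide g (all give nonzero remainder).
Monic irreducibles of degree 3 over GF(2): θ**3 + θ + 1, θ**3 + θ**2 + 1.
None of them divide g (all give nonzero remainder).
Monic irreducibles of degree 4 over GF(2): θ**4 + θ + 1, θ**4 + θ**3 + 1, θ**4 + θ**3 + θ**2 + θ + 1.
None of them divide g (all give nonzero remainder).
No irreducible factor of degree ≤ 4 exists, so g is irreducible over GF(2).

Yes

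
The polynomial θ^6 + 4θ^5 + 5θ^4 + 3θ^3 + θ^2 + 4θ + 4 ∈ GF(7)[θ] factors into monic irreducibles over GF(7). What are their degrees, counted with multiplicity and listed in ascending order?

Write h(θ) = θ^6 + 4θ^5 + 5θ^4 + 3θ^3 + θ^2 + 4θ + 4.
Linear factors from roots: (θ + 4), (θ + 1).
Complete factorization: h(θ) = (θ + 1)·(θ + 4)·(θ^2 + 2)·(θ^2 + 6θ + 4).
Factor degrees with multiplicity: 1 + 1 + 2 + 2 = 6.

1, 1, 2, 2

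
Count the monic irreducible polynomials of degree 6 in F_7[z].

19544

Gauss's count: N_{7}(6) = (1/6) Σ_{d|6} μ(6/d)·7^d.
Divisors of 6: 1, 2, 3, 6; μ(6/d) for each: 1, -1, -1, 1.
Σ = 7^1 − 7^2 − 7^3 + 7^6 = 117264.
N = 117264/6 = 19544.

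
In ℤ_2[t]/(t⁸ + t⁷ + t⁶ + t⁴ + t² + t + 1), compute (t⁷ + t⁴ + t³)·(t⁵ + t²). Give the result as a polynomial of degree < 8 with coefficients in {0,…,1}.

t^7 + t^6 + t^4 + 1

Multiply in ℤ_2[t]: (t⁷ + t⁴ + t³)·(t⁵ + t²) = t¹² + t⁸ + t⁶ + t⁵.
Reduce using t⁸ ≡ t⁷ + t⁶ + t⁴ + t² + t + 1 (mod t⁸ + t⁷ + t⁶ + t⁴ + t² + t + 1).
Reduced: t⁷ + t⁶ + t⁴ + 1.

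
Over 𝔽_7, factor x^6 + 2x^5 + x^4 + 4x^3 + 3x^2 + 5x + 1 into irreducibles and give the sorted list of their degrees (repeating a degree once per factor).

6

Write f(x) = x^6 + 2x^5 + x^4 + 4x^3 + 3x^2 + 5x + 1.
Complete factorization: f(x) = (x^6 + 2x^5 + x^4 + 4x^3 + 3x^2 + 5x + 1).
Factor degrees with multiplicity: 6 = 6.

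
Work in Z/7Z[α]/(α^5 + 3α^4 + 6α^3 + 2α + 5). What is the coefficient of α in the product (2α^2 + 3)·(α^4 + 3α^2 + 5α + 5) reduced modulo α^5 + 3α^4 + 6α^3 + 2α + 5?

3

Multiply in Z/7Z[α]: (2α^2 + 3)·(α^4 + 3α^2 + 5α + 5) = 2α^6 + 2α^4 + 3α^3 + 5α^2 + α + 1.
Reduce using α^5 ≡ 4α^4 + α^3 + 5α + 2 (mod α^5 + 3α^4 + 6α^3 + 2α + 5).
Reduced: α^4 + 4α^3 + α^2 + 3α + 3.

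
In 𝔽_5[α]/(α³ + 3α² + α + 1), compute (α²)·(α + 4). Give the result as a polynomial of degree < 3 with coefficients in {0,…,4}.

Multiply in 𝔽_5[α]: (α²)·(α + 4) = α³ + 4α².
Reduce using α³ ≡ 2α² + 4α + 4 (mod α³ + 3α² + α + 1).
Reduced: α² + 4α + 4.

α^2 + 4α + 4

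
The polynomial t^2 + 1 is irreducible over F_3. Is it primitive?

Write f(t) = t^2 + 1.
|GF(3^2)^×| = 3^2 − 1 = 8. Prime factorization: 8 = 2^3.
f is primitive ⇔ t has order 8 in GF(3)[t]/(f), i.e. t^(8/q) ≠ 1 for each prime q | 8.
t^(4) mod f = 1
Since t^(4) = 1, the order of t divides 4 < 8; not primitive.

No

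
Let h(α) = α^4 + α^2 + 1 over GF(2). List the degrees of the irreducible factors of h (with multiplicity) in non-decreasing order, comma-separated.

2, 2

Roots in GF(2): h(0) = 1; h(1) = 1.
Complete factorization: h(α) = (α^2 + α + 1)^2.
Factor degrees with multiplicity: 2 + 2 = 4.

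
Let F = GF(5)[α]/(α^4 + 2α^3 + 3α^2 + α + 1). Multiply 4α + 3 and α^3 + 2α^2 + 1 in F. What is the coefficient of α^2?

Multiply in GF(5)[α]: (4α + 3)·(α^3 + 2α^2 + 1) = 4α^4 + α^3 + α^2 + 4α + 3.
Reduce using α^4 ≡ 3α^3 + 2α^2 + 4α + 4 (mod α^4 + 2α^3 + 3α^2 + α + 1).
Reduced: 3α^3 + 4α^2 + 4.

4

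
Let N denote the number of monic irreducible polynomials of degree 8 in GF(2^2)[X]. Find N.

8160

Gauss's count: N_{4}(8) = (1/8) Σ_{d|8} μ(8/d)·4^d.
Divisors of 8: 1, 2, 4, 8; μ(8/d) for each: 0, 0, -1, 1.
Σ = − 4^4 + 4^8 = 65280.
N = 65280/8 = 8160.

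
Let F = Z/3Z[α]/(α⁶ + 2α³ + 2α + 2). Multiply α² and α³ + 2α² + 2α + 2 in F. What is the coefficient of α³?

Multiply in Z/3Z[α]: (α²)·(α³ + 2α² + 2α + 2) = α⁵ + 2α⁴ + 2α³ + 2α².
Reduced: α⁵ + 2α⁴ + 2α³ + 2α².

2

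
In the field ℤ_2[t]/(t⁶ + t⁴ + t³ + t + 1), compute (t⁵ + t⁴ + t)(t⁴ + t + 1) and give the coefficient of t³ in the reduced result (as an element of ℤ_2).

1

Multiply in ℤ_2[t]: (t⁵ + t⁴ + t)·(t⁴ + t + 1) = t⁹ + t⁸ + t⁶ + t⁵ + t⁴ + t² + t.
Reduce using t⁶ ≡ t⁴ + t³ + t + 1 (mod t⁶ + t⁴ + t³ + t + 1).
Reduced: t⁵ + t³ + t² + t + 1.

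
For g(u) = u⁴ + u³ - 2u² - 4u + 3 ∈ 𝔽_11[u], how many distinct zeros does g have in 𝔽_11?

4

Evaluate at each of the 11 elements of 𝔽_11:
g(0) = 3; g(1) = 10; g(2) = 0 → root; g(3) = 4; g(4) = 0 → root; g(5) = 1; g(6) = 0 → root; g(7) = 3; g(8) = 7; g(9) = 0 → root; g(10) = 5.
Roots: {2, 4, 6, 9}.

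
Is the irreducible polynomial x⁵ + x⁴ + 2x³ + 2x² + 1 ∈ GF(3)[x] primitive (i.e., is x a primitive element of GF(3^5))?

Yes

Write f(x) = x⁵ + x⁴ + 2x³ + 2x² + 1.
|GF(3^5)^×| = 3^5 − 1 = 242. Prime factorization: 242 = 2·11^2.
f is primitive ⇔ x has order 242 in GF(3)[x]/(f), i.e. x^(242/q) ≠ 1 for each prime q | 242.
x^(121) mod f = 2.
x^(22) mod f = x⁴ + 2x + 1.
None equal 1, so x has full order 242; f is primitive.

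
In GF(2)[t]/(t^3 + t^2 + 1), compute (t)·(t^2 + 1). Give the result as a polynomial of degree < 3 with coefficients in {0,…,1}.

t^2 + t + 1

Multiply in GF(2)[t]: (t)·(t^2 + 1) = t^3 + t.
Reduce using t^3 ≡ t^2 + 1 (mod t^3 + t^2 + 1).
Reduced: t^2 + t + 1.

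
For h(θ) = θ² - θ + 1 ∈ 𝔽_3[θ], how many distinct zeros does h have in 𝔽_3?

Evaluate at each of the 3 elements of 𝔽_3:
h(0) = 1; h(1) = 1; h(2) = 0 → root.
Roots: {2}.

1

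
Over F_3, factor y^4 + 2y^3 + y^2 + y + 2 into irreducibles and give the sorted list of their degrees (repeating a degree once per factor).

4

Write f(y) = y^4 + 2y^3 + y^2 + y + 2.
Roots in F_3: f(0) = 2; f(1) = 1; f(2) = 1.
Complete factorization: f(y) = (y^4 + 2y^3 + y^2 + y + 2).
Factor degrees with multiplicity: 4 = 4.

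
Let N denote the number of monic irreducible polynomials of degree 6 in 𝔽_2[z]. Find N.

Gauss's count: N_{2}(6) = (1/6) Σ_{d|6} μ(6/d)·2^d.
Divisors of 6: 1, 2, 3, 6; μ(6/d) for each: 1, -1, -1, 1.
Σ = 2^1 − 2^2 − 2^3 + 2^6 = 54.
N = 54/6 = 9.

9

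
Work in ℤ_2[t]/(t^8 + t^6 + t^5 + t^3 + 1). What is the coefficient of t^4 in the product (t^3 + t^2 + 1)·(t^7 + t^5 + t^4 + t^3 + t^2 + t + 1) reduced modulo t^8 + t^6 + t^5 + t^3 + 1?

Multiply in ℤ_2[t]: (t^3 + t^2 + 1)·(t^7 + t^5 + t^4 + t^3 + t^2 + t + 1) = t^10 + t^9 + t^8 + t^7 + t^5 + t^4 + t^3 + t + 1.
Reduce using t^8 ≡ t^6 + t^5 + t^3 + 1 (mod t^8 + t^6 + t^5 + t^3 + 1).
Reduced: t^7 + t^6 + t^3 + t^2 + 1.

0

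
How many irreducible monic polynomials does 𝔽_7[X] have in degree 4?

588

By the necklace-counting formula, N_7(4) = (1/4) Σ_{d|4} μ(4/d)·7^d.
Divisors of 4: 1, 2, 4; μ(4/d) for each: 0, -1, 1.
Σ = − 7^2 + 7^4 = 2352.
N = 2352/4 = 588.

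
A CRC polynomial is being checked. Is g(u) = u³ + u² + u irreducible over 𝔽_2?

No

Check for roots in 𝔽_2: g(0) = 0 → root; g(1) = 1.
g(0) = 0, so (u) divides g(u); g is reducible.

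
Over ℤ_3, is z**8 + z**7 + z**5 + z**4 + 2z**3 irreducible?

Write f(z) = z**8 + z**7 + z**5 + z**4 + 2z**3.
Check for roots in ℤ_3: f(0) = 0 → root; f(1) = 0 → root; f(2) = 1.
f(0) = 0, so (z) divides f(z); f is reducible.

No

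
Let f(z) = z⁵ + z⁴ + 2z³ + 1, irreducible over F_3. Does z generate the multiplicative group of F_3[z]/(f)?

|GF(3^5)^×| = 3^5 − 1 = 242. Prime factorization: 242 = 2·11^2.
f is primitive ⇔ z has order 242 in GF(3)[z]/(f), i.e. z^(242/q) ≠ 1 for each prime q | 242.
z^(121) mod f = 2.
z^(22) mod f = z⁴ + z² + 2z + 2.
None equal 1, so z has full order 242; f is primitive.

Yes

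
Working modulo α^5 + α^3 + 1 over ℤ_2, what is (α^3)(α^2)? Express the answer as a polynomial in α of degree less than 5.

α^3 + 1

Multiply in ℤ_2[α]: (α^3)·(α^2) = α^5.
Reduce using α^5 ≡ α^3 + 1 (mod α^5 + α^3 + 1).
Reduced: α^3 + 1.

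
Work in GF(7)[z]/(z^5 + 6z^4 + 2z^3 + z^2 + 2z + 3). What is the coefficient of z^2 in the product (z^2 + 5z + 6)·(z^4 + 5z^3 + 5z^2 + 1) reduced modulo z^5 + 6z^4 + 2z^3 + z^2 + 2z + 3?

4

Multiply in GF(7)[z]: (z^2 + 5z + 6)·(z^4 + 5z^3 + 5z^2 + 1) = z^6 + 3z^5 + z^4 + 6z^3 + 3z^2 + 5z + 6.
Reduce using z^5 ≡ z^4 + 5z^3 + 6z^2 + 5z + 4 (mod z^5 + 6z^4 + 2z^3 + z^2 + 2z + 3).
Reduced: 3z^4 + 4z^3 + 4z^2 + z + 1.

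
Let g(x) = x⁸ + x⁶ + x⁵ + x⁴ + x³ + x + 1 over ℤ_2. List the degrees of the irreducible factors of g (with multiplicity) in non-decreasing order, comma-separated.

Roots in ℤ_2: g(0) = 1; g(1) = 1.
Complete factorization: g(x) = (x⁸ + x⁶ + x⁵ + x⁴ + x³ + x + 1).
Factor degrees with multiplicity: 8 = 8.

8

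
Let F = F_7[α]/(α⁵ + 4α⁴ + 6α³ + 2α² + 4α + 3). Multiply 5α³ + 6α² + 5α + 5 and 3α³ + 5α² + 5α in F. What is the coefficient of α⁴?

Multiply in F_7[α]: (5α³ + 6α² + 5α + 5)·(3α³ + 5α² + 5α) = α⁶ + α⁵ + α² + 4α.
Reduce using α⁵ ≡ 3α⁴ + α³ + 5α² + 3α + 4 (mod α⁵ + 4α⁴ + 6α³ + 2α² + 4α + 3).
Reduced: 6α⁴ + 2α³ + 3α² + 6α + 2.

6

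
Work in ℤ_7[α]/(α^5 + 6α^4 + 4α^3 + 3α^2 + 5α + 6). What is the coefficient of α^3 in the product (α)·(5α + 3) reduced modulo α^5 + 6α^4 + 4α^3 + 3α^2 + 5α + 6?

0

Multiply in ℤ_7[α]: (α)·(5α + 3) = 5α^2 + 3α.
Reduced: 5α^2 + 3α.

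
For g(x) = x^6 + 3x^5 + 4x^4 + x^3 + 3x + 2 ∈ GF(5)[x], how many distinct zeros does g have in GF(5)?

3

Evaluate at each of the 5 elements of GF(5):
g(0) = 2; g(1) = 4; g(2) = 0 → root; g(3) = 0 → root; g(4) = 0 → root.
Roots: {2, 3, 4}.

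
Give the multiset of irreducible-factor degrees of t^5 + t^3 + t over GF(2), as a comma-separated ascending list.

1, 2, 2

Write f(t) = t^5 + t^3 + t.
Roots in GF(2): f(0) = 0 → root; f(1) = 1.
Linear factors from roots: (t).
Complete factorization: f(t) = (t)·(t^2 + t + 1)^2.
Factor degrees with multiplicity: 1 + 2 + 2 = 5.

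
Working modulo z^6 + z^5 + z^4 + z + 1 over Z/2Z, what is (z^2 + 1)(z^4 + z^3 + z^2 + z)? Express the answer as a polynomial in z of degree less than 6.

Multiply in Z/2Z[z]: (z^2 + 1)·(z^4 + z^3 + z^2 + z) = z^6 + z^5 + z^2 + z.
Reduce using z^6 ≡ z^5 + z^4 + z + 1 (mod z^6 + z^5 + z^4 + z + 1).
Reduced: z^4 + z^2 + 1.

z^4 + z^2 + 1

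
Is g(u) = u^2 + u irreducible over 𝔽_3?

Check for roots in 𝔽_3: g(0) = 0 → root; g(1) = 2; g(2) = 0 → root.
g(0) = 0, so (u) divides g(u); g is reducible.

No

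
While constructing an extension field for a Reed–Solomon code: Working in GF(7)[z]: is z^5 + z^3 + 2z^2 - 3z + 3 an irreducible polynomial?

Write h(z) = z^5 + z^3 + 2z^2 - 3z + 3.
Check for roots in GF(7): h(0) = 3; h(1) = 4; h(2) = 3; h(3) = 2; h(4) = 5; h(5) = 5; h(6) = 6.
No roots, so no linear factors.
Degree-2 irreducible divisors: test the 21 monic irreducibles of degree 2 over GF(7).
None of them divide h (all give nonzero remainder).
No irreducible factor of degree ≤ 2 exists, so h is irreducible over GF(7).

Yes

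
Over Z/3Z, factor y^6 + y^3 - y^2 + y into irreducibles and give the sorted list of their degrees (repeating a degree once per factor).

1, 2, 3

Write h(y) = y^6 + y^3 - y^2 + y.
Roots in Z/3Z: h(0) = 0 → root; h(1) = 2; h(2) = 1.
Linear factors from roots: (y).
Complete factorization: h(y) = (y)·(y^2 + 1)·(y^3 - y + 1).
Factor degrees with multiplicity: 1 + 2 + 3 = 6.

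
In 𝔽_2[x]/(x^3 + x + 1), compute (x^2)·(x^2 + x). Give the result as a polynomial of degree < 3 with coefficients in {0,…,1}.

x^2 + 1

Multiply in 𝔽_2[x]: (x^2)·(x^2 + x) = x^4 + x^3.
Reduce using x^3 ≡ x + 1 (mod x^3 + x + 1).
Reduced: x^2 + 1.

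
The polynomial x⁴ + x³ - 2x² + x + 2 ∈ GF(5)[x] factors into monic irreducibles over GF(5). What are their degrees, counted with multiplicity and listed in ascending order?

Write g(x) = x⁴ + x³ - 2x² + x + 2.
Roots in GF(5): g(0) = 2; g(1) = 3; g(2) = 0 → root; g(3) = 0 → root; g(4) = 4.
Linear factors from roots: (x - 2), (x + 2).
Complete factorization: g(x) = (x + 2)·(x - 2)·(x² + x + 2).
Factor degrees with multiplicity: 1 + 1 + 2 = 4.

1, 1, 2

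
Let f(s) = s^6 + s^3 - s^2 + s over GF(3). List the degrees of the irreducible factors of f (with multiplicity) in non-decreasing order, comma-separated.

Roots in GF(3): f(0) = 0 → root; f(1) = 2; f(2) = 1.
Linear factors from roots: (s).
Complete factorization: f(s) = (s)·(s^2 + 1)·(s^3 - s + 1).
Factor degrees with multiplicity: 1 + 2 + 3 = 6.

1, 2, 3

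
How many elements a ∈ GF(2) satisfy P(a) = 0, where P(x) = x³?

1

Evaluate at each of the 2 elements of GF(2):
P(0) = 0 → root; P(1) = 1.
Roots: {0}.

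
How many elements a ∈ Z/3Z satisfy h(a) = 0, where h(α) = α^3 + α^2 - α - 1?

2

Evaluate at each of the 3 elements of Z/3Z:
h(0) = 2; h(1) = 0 → root; h(2) = 0 → root.
Roots: {1, 2}.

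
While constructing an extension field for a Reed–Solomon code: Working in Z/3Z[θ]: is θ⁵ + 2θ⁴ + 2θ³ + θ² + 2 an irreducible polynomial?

Yes

Write g(θ) = θ⁵ + 2θ⁴ + 2θ³ + θ² + 2.
Check for roots in Z/3Z: g(0) = 2; g(1) = 2; g(2) = 2.
No roots, so no linear factors.
Monic irreducibles of degree 2 over GF(3): θ² + 1, θ² + θ + 2, θ² + 2θ + 2.
None of them divide g (all give nonzero remainder).
No irreducible factor of degree ≤ 2 exists, so g is irreducible over GF(3).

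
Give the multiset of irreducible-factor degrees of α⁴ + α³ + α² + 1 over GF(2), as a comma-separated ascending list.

1, 3

Write f(α) = α⁴ + α³ + α² + 1.
Roots in GF(2): f(0) = 1; f(1) = 0 → root.
Linear factors from roots: (α + 1).
Complete factorization: f(α) = (α + 1)·(α³ + α + 1).
Factor degrees with multiplicity: 1 + 3 = 4.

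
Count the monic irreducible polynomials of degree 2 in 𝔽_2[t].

1

x^(2^2) − x is the product of all monic irreducibles of degree dividing 2; Möbius inversion gives N = (1/2) Σ μ(2/d)·2^d.
Divisors of 2: 1, 2; μ(2/d) for each: -1, 1.
Σ = − 2^1 + 2^2 = 2.
N = 2/2 = 1.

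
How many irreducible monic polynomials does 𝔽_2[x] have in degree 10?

99

Gauss's count: N_{2}(10) = (1/10) Σ_{d|10} μ(10/d)·2^d.
Divisors of 10: 1, 2, 5, 10; μ(10/d) for each: 1, -1, -1, 1.
Σ = 2^1 − 2^2 − 2^5 + 2^10 = 990.
N = 990/10 = 99.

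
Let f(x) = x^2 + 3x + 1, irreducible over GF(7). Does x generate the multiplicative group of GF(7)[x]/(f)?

No

|GF(7^2)^×| = 7^2 − 1 = 48. Prime factorization: 48 = 2^4·3.
f is primitive ⇔ x has order 48 in GF(7)[x]/(f), i.e. x^(48/q) ≠ 1 for each prime q | 48.
x^(24) mod f = 1
x^(16) mod f = 1
Since x^(24) = 1, the order of x divides 24 < 48; not primitive.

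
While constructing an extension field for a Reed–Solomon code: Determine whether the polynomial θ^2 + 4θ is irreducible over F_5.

No

Write h(θ) = θ^2 + 4θ.
Check for roots in F_5: h(0) = 0 → root; h(1) = 0 → root; h(2) = 2; h(3) = 1; h(4) = 2.
h(0) = 0, so (θ) divides h(θ); h is reducible.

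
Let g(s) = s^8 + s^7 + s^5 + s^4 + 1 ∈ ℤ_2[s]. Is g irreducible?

Check for roots in ℤ_2: g(0) = 1; g(1) = 1.
No roots, so no linear factors.
Monic irreducibles of degree 2 over GF(2): s^2 + s + 1.
None of them divide g (all give nonzero remainder).
Monic irreducibles of degree 3 over GF(2): s^3 + s + 1, s^3 + s^2 + 1.
None of them divide g (all give nonzero remainder).
Monic irreducibles of degree 4 over GF(2): s^4 + s + 1, s^4 + s^3 + 1, s^4 + s^3 + s^2 + s + 1.
None of them divide g (all give nonzero remainder).
No irreducible factor of degree ≤ 4 exists, so g is irreducible over GF(2).

Yes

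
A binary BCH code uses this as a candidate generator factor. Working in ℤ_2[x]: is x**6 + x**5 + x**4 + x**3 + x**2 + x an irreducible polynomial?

Write P(x) = x**6 + x**5 + x**4 + x**3 + x**2 + x.
Check for roots in ℤ_2: P(0) = 0 → root; P(1) = 0 → root.
P(0) = 0, so (x) divides P(x); P is reducible.

No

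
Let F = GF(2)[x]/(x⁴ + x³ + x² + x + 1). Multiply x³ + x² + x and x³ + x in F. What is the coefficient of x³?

1

Multiply in GF(2)[x]: (x³ + x² + x)·(x³ + x) = x⁶ + x⁵ + x³ + x².
Reduce using x⁴ ≡ x³ + x² + x + 1 (mod x⁴ + x³ + x² + x + 1).
Reduced: x³ + x² + x + 1.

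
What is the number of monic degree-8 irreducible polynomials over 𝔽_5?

The number of monic irreducibles of degree 8 over GF(5) is (1/8)·Σ_{d∣8} μ(8/d) 5^d.
Divisors of 8: 1, 2, 4, 8; μ(8/d) for each: 0, 0, -1, 1.
Σ = − 5^4 + 5^8 = 390000.
N = 390000/8 = 48750.

48750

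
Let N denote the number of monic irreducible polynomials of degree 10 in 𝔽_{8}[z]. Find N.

107370900

Gauss's count: N_{8}(10) = (1/10) Σ_{d|10} μ(10/d)·8^d.
Divisors of 10: 1, 2, 5, 10; μ(10/d) for each: 1, -1, -1, 1.
Σ = 8^1 − 8^2 − 8^5 + 8^10 = 1073709000.
N = 1073709000/10 = 107370900.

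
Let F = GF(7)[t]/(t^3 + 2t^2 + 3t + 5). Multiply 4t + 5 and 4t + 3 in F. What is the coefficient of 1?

Multiply in GF(7)[t]: (4t + 5)·(4t + 3) = 2t^2 + 4t + 1.
Reduced: 2t^2 + 4t + 1.

1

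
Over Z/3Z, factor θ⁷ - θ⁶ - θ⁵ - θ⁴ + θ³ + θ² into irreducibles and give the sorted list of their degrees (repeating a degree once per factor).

1, 1, 1, 1, 1, 2

Write f(θ) = θ⁷ - θ⁶ - θ⁵ - θ⁴ + θ³ + θ².
Roots in Z/3Z: f(0) = 0 → root; f(1) = 0 → root; f(2) = 1.
Linear factors from roots: (θ), (θ - 1).
Complete factorization: f(θ) = (θ)^2·(θ - 1)^3·(θ² - θ - 1).
Factor degrees with multiplicity: 1 + 1 + 1 + 1 + 1 + 2 = 7.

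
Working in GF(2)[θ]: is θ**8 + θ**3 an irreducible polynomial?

Write h(θ) = θ**8 + θ**3.
Check for roots in GF(2): h(0) = 0 → root; h(1) = 0 → root.
h(0) = 0, so (θ) divides h(θ); h is reducible.

No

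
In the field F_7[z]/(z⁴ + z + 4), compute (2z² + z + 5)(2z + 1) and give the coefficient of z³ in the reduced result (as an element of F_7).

4

Multiply in F_7[z]: (2z² + z + 5)·(2z + 1) = 4z³ + 4z² + 4z + 5.
Reduced: 4z³ + 4z² + 4z + 5.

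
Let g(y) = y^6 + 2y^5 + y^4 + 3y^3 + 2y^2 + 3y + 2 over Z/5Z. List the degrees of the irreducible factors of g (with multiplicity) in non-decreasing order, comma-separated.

6

Roots in Z/5Z: g(0) = 2; g(1) = 4; g(2) = 4; g(3) = 1; g(4) = 3.
Complete factorization: g(y) = (y^6 + 2y^5 + y^4 + 3y^3 + 2y^2 + 3y + 2).
Factor degrees with multiplicity: 6 = 6.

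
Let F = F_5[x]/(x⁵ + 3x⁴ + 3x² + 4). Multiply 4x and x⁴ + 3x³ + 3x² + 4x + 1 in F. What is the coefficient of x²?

Multiply in F_5[x]: (4x)·(x⁴ + 3x³ + 3x² + 4x + 1) = 4x⁵ + 2x⁴ + 2x³ + x² + 4x.
Reduce using x⁵ ≡ 2x⁴ + 2x² + 1 (mod x⁵ + 3x⁴ + 3x² + 4).
Reduced: 2x³ + 4x² + 4x + 4.

4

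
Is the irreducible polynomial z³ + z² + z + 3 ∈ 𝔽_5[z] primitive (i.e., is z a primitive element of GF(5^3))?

Yes

Write f(z) = z³ + z² + z + 3.
|GF(5^3)^×| = 5^3 − 1 = 124. Prime factorization: 124 = 2^2·31.
f is primitive ⇔ z has order 124 in GF(5)[z]/(f), i.e. z^(124/q) ≠ 1 for each prime q | 124.
z^(62) mod f = 4.
z^(4) mod f = 3z + 3.
None equal 1, so z has full order 124; f is primitive.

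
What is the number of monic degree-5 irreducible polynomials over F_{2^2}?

204

Gauss's count: N_{4}(5) = (1/5) Σ_{d|5} μ(5/d)·4^d.
Divisors of 5: 1, 5; μ(5/d) for each: -1, 1.
Σ = − 4^1 + 4^5 = 1020.
N = 1020/5 = 204.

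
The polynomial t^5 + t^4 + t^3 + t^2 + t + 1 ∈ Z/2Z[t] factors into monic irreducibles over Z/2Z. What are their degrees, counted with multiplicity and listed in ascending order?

Write f(t) = t^5 + t^4 + t^3 + t^2 + t + 1.
Roots in Z/2Z: f(0) = 1; f(1) = 0 → root.
Linear factors from roots: (t + 1).
Complete factorization: f(t) = (t + 1)·(t^2 + t + 1)^2.
Factor degrees with multiplicity: 1 + 2 + 2 = 5.

1, 2, 2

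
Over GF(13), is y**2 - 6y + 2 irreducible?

Yes

Write f(y) = y**2 - 6y + 2.
Check each element of GF(13) for a root: f(0)=2, f(1)=10, f(2)=7, f(3)=6, f(4)=7, f(5)=10, f(6)=2, f(7)=9, f(8)=5, f(9)=3, f(10)=3, f(11)=5, f(12)=9.
No roots. A degree-2 polynomial over a field with no linear factor is irreducible.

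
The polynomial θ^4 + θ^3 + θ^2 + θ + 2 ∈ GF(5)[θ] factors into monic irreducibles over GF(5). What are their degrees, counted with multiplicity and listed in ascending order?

2, 2

Write g(θ) = θ^4 + θ^3 + θ^2 + θ + 2.
Roots in GF(5): g(0) = 2; g(1) = 1; g(2) = 2; g(3) = 2; g(4) = 2.
Complete factorization: g(θ) = (θ^2 - 2θ - 2)·(θ^2 - 2θ - 1).
Factor degrees with multiplicity: 2 + 2 = 4.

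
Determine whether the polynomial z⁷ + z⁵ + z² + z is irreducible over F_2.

Write f(z) = z⁷ + z⁵ + z² + z.
Check for roots in F_2: f(0) = 0 → root; f(1) = 0 → root.
f(0) = 0, so (z) divides f(z); f is reducible.

No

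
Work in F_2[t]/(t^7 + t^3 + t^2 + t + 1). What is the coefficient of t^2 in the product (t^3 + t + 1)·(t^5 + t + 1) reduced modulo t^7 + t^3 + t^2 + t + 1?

Multiply in F_2[t]: (t^3 + t + 1)·(t^5 + t + 1) = t^8 + t^6 + t^5 + t^4 + t^3 + t^2 + 1.
Reduce using t^7 ≡ t^3 + t^2 + t + 1 (mod t^7 + t^3 + t^2 + t + 1).
Reduced: t^6 + t^5 + t + 1.

0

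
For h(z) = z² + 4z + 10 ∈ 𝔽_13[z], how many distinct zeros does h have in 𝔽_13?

Evaluate at each of the 13 elements of 𝔽_13:
h(0) = 10; h(1) = 2; h(2) = 9; h(3) = 5; h(4) = 3; h(5) = 3; h(6) = 5; h(7) = 9; h(8) = 2; h(9) = 10; h(10) = 7; h(11) = 6; h(12) = 7.
No element is a root.

0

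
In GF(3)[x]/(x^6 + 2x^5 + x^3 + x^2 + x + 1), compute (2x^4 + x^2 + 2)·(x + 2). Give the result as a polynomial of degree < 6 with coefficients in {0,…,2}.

2x^5 + x^4 + x^3 + 2x^2 + 2x + 1

Multiply in GF(3)[x]: (2x^4 + x^2 + 2)·(x + 2) = 2x^5 + x^4 + x^3 + 2x^2 + 2x + 1.
Reduced: 2x^5 + x^4 + x^3 + 2x^2 + 2x + 1.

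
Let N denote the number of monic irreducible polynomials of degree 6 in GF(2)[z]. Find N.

x^(2^6) − x is the product of all monic irreducibles of degree dividing 6; Möbius inversion gives N = (1/6) Σ μ(6/d)·2^d.
Divisors of 6: 1, 2, 3, 6; μ(6/d) for each: 1, -1, -1, 1.
Σ = 2^1 − 2^2 − 2^3 + 2^6 = 54.
N = 54/6 = 9.

9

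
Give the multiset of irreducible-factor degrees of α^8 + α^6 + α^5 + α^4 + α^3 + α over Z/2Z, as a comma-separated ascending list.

Write h(α) = α^8 + α^6 + α^5 + α^4 + α^3 + α.
Roots in Z/2Z: h(0) = 0 → root; h(1) = 0 → root.
Linear factors from roots: (α), (α + 1).
Complete factorization: h(α) = (α)·(α + 1)·(α^2 + α + 1)^3.
Factor degrees with multiplicity: 1 + 1 + 2 + 2 + 2 = 8.

1, 1, 2, 2, 2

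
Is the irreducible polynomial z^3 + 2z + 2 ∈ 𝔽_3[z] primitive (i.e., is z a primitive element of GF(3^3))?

Write f(z) = z^3 + 2z + 2.
|GF(3^3)^×| = 3^3 − 1 = 26. Prime factorization: 26 = 2·13.
f is primitive ⇔ z has order 26 in GF(3)[z]/(f), i.e. z^(26/q) ≠ 1 for each prime q | 26.
z^(13) mod f = 1
z^(2) mod f = z^2.
Since z^(13) = 1, the order of z divides 13 < 26; not primitive.

No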